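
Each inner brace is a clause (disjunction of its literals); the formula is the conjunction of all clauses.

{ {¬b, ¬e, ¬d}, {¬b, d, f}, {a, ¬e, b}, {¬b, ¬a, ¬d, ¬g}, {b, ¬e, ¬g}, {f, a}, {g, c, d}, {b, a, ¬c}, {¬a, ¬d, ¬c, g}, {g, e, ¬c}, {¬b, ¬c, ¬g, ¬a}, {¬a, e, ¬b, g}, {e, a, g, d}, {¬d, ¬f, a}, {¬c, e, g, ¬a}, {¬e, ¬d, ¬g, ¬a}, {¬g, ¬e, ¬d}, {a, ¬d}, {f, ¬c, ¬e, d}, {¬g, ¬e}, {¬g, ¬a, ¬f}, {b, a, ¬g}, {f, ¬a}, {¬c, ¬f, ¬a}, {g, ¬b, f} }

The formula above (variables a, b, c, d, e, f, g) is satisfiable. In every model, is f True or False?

True

Suppose f = False.
From the singleton clause (a), a = True.
That conflicts with the unit clause (¬a).
So every satisfying assignment has f = True.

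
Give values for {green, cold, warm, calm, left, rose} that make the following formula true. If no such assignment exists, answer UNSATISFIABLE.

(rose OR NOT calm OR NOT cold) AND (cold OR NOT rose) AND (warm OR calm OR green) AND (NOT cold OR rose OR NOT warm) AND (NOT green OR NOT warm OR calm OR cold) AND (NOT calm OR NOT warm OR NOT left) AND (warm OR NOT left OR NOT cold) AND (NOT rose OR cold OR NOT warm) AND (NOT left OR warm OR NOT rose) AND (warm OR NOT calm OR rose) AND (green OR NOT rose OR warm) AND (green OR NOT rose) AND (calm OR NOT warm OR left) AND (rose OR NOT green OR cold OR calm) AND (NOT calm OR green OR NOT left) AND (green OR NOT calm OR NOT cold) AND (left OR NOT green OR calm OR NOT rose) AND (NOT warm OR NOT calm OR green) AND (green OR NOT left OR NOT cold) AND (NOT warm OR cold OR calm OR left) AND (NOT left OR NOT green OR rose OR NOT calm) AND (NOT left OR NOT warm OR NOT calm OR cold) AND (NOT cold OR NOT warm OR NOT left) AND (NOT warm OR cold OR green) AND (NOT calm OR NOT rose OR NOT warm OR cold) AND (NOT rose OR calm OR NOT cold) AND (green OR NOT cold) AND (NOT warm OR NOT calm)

Suppose cold = true.
(green) alone gives green = true.
Suppose rose = false.
(NOT calm) alone gives calm = false.
(NOT warm) alone gives warm = false.
(NOT left) alone gives left = false.
This assignment satisfies each clause.

green: true,  cold: true,  warm: false,  calm: false,  left: false,  rose: false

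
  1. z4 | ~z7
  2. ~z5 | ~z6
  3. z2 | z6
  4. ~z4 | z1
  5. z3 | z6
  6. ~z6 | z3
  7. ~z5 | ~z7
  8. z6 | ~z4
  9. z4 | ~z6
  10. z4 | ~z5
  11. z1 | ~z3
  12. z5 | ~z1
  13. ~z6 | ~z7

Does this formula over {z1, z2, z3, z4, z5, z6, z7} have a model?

No

Try z4 = 1.
The clause (z1) is unit, so z1 = 1.
The clause (z6) is unit, so z6 = 1.
The clause (~z5) is unit, so z5 = 0.
That conflicts with the unit clause (z5).
Backtrack on z4: now try z4 = 0.
The clause (~z7) is unit, so z7 = 0.
The clause (~z6) is unit, so z6 = 0.
The clause (z2) is unit, so z2 = 1.
The clause (z3) is unit, so z3 = 1.
The clause (~z5) is unit, so z5 = 0.
The clause (z1) is unit, so z1 = 1.
That conflicts with the unit clause (~z1).
Neither z4 = 1 nor z4 = 0 works.
No assignment satisfies every clause.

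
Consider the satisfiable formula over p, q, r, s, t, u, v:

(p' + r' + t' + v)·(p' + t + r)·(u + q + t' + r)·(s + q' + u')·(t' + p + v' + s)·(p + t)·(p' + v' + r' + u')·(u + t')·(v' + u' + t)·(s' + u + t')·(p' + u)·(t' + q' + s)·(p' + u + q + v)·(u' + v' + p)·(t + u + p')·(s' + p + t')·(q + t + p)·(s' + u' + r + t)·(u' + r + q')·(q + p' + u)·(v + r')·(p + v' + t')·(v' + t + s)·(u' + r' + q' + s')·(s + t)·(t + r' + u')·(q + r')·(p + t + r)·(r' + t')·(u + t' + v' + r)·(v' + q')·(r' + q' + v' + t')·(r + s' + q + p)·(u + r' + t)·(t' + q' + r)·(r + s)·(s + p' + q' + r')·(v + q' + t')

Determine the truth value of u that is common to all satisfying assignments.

Suppose u = 0.
From the singleton clause (t'), t = 0.
From the singleton clause (p), p = 1.
But (p') is also a unit clause — contradiction.
So every satisfying assignment has u = True.

True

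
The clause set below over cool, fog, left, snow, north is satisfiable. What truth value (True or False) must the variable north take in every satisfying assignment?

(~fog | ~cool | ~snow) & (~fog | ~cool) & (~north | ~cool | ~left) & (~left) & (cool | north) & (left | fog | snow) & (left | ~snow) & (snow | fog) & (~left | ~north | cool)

True

Suppose north = 0.
From the singleton clause (~left), left = 0.
From the singleton clause (cool), cool = 1.
From the singleton clause (~fog), fog = 0.
From the singleton clause (snow), snow = 1.
That conflicts with the unit clause (~snow).
So every satisfying assignment has north = True.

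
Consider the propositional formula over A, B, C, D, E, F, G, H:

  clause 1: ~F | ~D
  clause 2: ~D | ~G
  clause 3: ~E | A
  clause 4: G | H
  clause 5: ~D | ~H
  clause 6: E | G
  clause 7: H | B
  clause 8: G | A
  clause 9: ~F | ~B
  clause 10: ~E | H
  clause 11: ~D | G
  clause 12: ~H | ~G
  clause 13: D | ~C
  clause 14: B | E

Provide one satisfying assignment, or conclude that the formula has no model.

Branch on F: set F = 0.
Branch on D: set D = 0.
(~C) alone gives C = 0.
Branch on E: set E = 0.
(G) alone gives G = 1.
(~H) alone gives H = 0.
(B) alone gives B = 1.
No clause remains; A is free.

A=1,  B=1,  C=0,  D=0,  E=0,  F=0,  G=1,  H=0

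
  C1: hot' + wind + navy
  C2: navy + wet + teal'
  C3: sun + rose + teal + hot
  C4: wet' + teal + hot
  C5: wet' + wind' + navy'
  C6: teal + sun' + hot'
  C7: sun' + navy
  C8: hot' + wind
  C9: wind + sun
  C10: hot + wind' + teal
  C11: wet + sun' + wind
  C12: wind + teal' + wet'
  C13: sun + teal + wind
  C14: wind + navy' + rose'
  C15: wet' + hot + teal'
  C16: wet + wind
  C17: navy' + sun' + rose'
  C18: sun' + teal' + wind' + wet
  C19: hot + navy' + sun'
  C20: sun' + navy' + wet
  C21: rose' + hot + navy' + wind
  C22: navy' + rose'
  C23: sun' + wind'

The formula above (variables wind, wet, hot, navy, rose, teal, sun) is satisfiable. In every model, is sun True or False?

Suppose sun = 1.
From the singleton clause (navy), navy = 1.
From the singleton clause (rose'), rose = 0.
From the singleton clause (hot), hot = 1.
From the singleton clause (teal), teal = 1.
From the singleton clause (wind), wind = 1.
Now (wind') is unsatisfied and unit — conflict.
So every satisfying assignment has sun = False.

False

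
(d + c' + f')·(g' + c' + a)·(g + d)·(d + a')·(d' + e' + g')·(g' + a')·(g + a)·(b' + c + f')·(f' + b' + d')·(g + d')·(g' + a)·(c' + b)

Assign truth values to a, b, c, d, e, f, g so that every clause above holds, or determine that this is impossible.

Branch on g: set g = 1.
Unit clause (a') forces a = 0.
Now (a) is unsatisfied and unit — conflict.
So g must be the other value — set g = 0.
Unit clause (d) forces d = 1.
Now (d') is unsatisfied and unit — conflict.
Either choice for g ends in contradiction.

UNSATISFIABLE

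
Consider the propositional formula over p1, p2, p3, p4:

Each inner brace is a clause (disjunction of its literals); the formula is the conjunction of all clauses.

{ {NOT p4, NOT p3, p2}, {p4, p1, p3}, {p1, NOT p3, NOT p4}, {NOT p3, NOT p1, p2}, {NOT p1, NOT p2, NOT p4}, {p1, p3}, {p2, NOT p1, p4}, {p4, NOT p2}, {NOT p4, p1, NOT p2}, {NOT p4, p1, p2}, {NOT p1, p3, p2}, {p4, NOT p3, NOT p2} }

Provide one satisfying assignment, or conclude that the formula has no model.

Branch on p1: set p1 = false.
From the singleton clause (p3), p3 = true.
From the singleton clause (NOT p4), p4 = false.
From the singleton clause (NOT p2), p2 = false.
Every clause now holds.

p1 ↦ false; p2 ↦ false; p3 ↦ true; p4 ↦ false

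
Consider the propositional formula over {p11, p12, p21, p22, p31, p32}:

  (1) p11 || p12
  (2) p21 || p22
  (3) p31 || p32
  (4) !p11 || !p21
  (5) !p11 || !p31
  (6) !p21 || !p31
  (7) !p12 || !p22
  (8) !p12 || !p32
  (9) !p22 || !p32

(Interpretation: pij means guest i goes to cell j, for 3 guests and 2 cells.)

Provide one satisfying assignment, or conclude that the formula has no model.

UNSATISFIABLE

Case p11 = true:
From the singleton clause (!p21), p21 = false.
From the singleton clause (p22), p22 = true.
From the singleton clause (!p31), p31 = false.
From the singleton clause (p32), p32 = true.
That conflicts with the unit clause (!p32).
So p11 must be the other value — set p11 = false.
From the singleton clause (p12), p12 = true.
From the singleton clause (!p22), p22 = false.
From the singleton clause (p21), p21 = true.
From the singleton clause (!p31), p31 = false.
From the singleton clause (p32), p32 = true.
That conflicts with the unit clause (!p32).
Either choice for p11 ends in contradiction.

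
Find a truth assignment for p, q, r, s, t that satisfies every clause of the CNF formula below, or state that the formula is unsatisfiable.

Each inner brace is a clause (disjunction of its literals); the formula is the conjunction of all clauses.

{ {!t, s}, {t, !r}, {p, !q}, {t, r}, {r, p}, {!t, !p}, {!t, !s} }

UNSATISFIABLE

Suppose t = false.
The clause (!r) is unit, so r = false.
Now (r) is unsatisfied and unit — conflict.
That branch fails; take t = true instead.
The clause (s) is unit, so s = true.
Now (!s) is unsatisfied and unit — conflict.
Both values of t lead to a conflict.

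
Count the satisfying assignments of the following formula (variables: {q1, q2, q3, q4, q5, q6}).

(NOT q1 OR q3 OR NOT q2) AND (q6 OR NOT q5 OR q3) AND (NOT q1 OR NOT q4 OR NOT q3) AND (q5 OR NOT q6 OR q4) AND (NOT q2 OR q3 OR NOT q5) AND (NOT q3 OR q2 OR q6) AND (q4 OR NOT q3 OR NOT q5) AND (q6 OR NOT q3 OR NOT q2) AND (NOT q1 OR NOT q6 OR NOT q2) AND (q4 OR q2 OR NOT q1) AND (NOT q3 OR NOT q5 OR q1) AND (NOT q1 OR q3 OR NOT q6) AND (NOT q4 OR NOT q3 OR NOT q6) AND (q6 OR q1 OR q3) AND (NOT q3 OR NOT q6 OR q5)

There are 2^6 = 64 truth assignments over (q1, q2, q3, q4, q5, q6).
Split on q6. With q6 = true, the clauses containing q6 are satisfied and NOT q6 drops from the rest; 4 of the 2^5 = 32 assignments to the other variables satisfy what remains.
With q6 = false, by the same count on the reduced clause set, 1 assignment works.
Total: 4 + 1 = 5.

5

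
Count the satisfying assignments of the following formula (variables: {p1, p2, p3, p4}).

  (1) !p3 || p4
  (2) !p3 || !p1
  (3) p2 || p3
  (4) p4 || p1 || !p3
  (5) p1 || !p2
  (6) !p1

1

There are 2^4 = 16 truth assignments over (p1, p2, p3, p4).
Split on p3. With p3 = true, the clauses containing p3 are satisfied and !p3 drops from the rest; 1 of the 2^3 = 8 assignments to the other variables satisfy what remains.
With p3 = false, by the same count on the reduced clause set, 0 assignments work.
(One model: p1=F, p2=F, p3=T, p4=T.)
Total: 1 + 0 = 1.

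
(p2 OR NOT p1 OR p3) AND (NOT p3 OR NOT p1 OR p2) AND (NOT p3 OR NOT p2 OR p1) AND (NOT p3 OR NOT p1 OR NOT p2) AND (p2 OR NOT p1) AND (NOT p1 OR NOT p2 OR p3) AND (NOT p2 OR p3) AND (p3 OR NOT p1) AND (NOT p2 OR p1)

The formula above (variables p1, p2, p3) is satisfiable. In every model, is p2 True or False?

Suppose p2 = true.
The clause (p3) is unit, so p3 = true.
The clause (p1) is unit, so p1 = true.
But (NOT p1) is also a unit clause — contradiction.
So every satisfying assignment has p2 = False.

False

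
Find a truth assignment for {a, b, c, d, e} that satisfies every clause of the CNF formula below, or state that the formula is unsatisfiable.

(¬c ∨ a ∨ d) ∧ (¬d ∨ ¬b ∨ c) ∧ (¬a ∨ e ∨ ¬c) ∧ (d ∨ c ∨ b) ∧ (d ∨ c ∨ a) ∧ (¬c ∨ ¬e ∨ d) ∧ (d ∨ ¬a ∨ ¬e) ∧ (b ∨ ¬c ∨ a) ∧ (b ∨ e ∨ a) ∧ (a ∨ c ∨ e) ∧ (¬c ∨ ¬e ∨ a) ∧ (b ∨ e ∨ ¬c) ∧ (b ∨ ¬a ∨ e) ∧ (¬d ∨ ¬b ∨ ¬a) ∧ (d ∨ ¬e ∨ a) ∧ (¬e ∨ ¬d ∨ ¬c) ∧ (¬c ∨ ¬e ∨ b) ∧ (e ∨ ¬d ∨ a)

Try c = False.
Try d = False.
The clause (b) is unit, so b = True.
The clause (a) is unit, so a = True.
The clause (¬e) is unit, so e = False.
Every clause now holds.

a: True, b: True, c: False, d: False, e: False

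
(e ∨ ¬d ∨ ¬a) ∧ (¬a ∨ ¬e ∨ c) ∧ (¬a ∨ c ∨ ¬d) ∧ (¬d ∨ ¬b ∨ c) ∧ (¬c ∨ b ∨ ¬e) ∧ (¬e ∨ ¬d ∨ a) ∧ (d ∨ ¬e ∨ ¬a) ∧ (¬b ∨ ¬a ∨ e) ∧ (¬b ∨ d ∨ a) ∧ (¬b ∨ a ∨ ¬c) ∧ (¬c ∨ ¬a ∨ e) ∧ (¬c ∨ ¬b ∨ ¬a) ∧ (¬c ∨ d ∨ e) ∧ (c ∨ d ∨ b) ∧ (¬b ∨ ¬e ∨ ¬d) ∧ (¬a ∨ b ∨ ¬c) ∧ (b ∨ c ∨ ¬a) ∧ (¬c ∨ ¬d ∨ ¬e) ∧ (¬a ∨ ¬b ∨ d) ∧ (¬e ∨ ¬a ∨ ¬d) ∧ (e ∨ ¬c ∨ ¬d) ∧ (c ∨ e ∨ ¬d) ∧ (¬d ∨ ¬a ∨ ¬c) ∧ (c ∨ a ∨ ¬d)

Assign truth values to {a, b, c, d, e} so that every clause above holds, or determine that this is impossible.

Suppose e = True.
Suppose a = False.
Unit clause (¬d) forces d = False.
Unit clause (¬b) forces b = False.
Unit clause (¬c) forces c = False.
But (c) is also a unit clause — contradiction.
Undo a and try a = True.
Unit clause (c) forces c = True.
Unit clause (b) forces b = True.
But (¬b) is also a unit clause — contradiction.
Both values of a lead to a conflict.
Undo e and try e = False.
Suppose d = False.
Unit clause (¬c) forces c = False.
Unit clause (b) forces b = True.
Unit clause (¬a) forces a = False.
But (a) is also a unit clause — contradiction.
Undo d and try d = True.
Unit clause (¬a) forces a = False.
Unit clause (¬c) forces c = False.
But (c) is also a unit clause — contradiction.
Both values of d lead to a conflict.
Both values of e lead to a conflict.

UNSATISFIABLE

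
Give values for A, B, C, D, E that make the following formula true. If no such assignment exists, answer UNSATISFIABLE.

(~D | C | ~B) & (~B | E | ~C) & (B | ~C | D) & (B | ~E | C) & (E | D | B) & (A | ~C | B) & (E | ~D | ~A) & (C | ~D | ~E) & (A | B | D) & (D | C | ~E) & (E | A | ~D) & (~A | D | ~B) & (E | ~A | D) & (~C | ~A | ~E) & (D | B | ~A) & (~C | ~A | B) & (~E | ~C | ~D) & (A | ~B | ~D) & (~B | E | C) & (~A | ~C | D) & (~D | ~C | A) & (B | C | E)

A ↦ 0; B ↦ 1; C ↦ 1; D ↦ 0; E ↦ 1

Branch on D: set D = 0.
Branch on B: set B = 1.
(~A) alone gives A = 0.
Branch on E: set E = 1.
(C) alone gives C = 1.
This assignment satisfies each clause.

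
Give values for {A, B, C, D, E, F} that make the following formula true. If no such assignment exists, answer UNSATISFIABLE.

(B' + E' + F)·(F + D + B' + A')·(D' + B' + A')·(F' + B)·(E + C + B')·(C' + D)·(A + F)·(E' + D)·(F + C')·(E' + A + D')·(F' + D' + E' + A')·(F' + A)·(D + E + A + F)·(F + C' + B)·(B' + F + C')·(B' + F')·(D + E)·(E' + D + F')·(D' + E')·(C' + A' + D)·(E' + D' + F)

A=1; B=0; C=0; D=1; E=0; F=0

Try F = 0.
The clause (A) is unit, so A = 1.
The clause (C') is unit, so C = 0.
Try B = 0.
Try E = 0.
The clause (D) is unit, so D = 1.
Every clause now holds.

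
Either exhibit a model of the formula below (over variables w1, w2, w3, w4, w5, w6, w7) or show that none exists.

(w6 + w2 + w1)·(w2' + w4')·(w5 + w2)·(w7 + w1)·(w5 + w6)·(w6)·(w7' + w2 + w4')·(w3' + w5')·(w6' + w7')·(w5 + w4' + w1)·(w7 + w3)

w1=1, w2=1, w3=1, w4=0, w5=0, w6=1, w7=0

The clause (w6) is unit, so w6 = 1.
The clause (w7') is unit, so w7 = 0.
The clause (w1) is unit, so w1 = 1.
The clause (w3) is unit, so w3 = 1.
The clause (w5') is unit, so w5 = 0.
The clause (w2) is unit, so w2 = 1.
The clause (w4') is unit, so w4 = 0.
All clauses are satisfied.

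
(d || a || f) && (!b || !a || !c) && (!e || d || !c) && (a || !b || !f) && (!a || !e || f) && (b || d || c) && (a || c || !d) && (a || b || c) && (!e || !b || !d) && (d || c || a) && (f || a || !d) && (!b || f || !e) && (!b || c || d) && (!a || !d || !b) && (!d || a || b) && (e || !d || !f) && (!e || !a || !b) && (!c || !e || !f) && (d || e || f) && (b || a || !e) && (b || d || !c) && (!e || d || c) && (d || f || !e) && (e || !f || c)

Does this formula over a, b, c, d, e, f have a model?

Satisfiable

Suppose d = true.
Suppose a = true.
Unit clause (!b) forces b = false.
Suppose e = true.
Unit clause (f) forces f = true.
Unit clause (!c) forces c = false.
All clauses are satisfied.
A satisfying assignment: a: true,  b: false,  c: false,  d: true,  e: true,  f: true.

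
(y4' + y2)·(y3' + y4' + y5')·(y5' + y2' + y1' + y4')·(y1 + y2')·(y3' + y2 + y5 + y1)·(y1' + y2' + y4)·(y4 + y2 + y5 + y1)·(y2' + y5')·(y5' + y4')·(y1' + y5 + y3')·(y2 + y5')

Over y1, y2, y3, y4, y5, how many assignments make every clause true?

There are 2^5 = 32 truth assignments over (y1, y2, y3, y4, y5).
Split on y5. With y5 = 1, the clauses containing y5 are satisfied and y5' drops from the rest; 0 of the 2^4 = 16 assignments to the other variables satisfy what remains.
With y5 = 0, by the same count on the reduced clause set, 2 assignments work.
(One model: y1=T, y2=F, y3=F, y4=F, y5=F.)
Total: 0 + 2 = 2.

2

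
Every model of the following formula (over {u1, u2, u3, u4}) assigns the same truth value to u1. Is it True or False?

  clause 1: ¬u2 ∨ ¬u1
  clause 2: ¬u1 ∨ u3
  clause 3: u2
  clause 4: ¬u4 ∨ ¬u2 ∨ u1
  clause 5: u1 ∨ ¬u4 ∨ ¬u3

False

Suppose u1 = True.
Unit clause (¬u2) forces u2 = False.
But (u2) is also a unit clause — contradiction.
So every satisfying assignment has u1 = False.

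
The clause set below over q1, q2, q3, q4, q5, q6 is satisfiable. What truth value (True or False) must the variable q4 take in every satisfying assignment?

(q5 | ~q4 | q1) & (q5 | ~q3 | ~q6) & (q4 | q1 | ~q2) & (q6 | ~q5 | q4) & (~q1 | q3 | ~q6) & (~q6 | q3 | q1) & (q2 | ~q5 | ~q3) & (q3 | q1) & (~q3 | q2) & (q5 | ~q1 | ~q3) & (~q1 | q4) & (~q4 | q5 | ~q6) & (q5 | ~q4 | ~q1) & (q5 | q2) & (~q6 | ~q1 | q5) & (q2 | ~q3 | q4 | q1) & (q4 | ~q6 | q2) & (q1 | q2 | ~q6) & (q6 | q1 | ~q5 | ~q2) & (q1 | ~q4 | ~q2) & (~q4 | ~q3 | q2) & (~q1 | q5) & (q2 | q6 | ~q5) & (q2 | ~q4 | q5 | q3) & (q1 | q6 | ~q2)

True

Suppose q4 = 0.
(~q1) alone gives q1 = 0.
(~q2) alone gives q2 = 0.
(q3) alone gives q3 = 1.
But (~q3) is also a unit clause — contradiction.
So every satisfying assignment has q4 = True.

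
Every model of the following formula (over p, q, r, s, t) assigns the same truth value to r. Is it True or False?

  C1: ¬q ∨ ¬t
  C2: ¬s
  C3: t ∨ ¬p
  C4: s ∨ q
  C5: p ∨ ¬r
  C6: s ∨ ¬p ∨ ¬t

Suppose r = True.
(¬s) alone gives s = False.
(q) alone gives q = True.
(¬t) alone gives t = False.
(¬p) alone gives p = False.
Now (p) is unsatisfied and unit — conflict.
So every satisfying assignment has r = False.

False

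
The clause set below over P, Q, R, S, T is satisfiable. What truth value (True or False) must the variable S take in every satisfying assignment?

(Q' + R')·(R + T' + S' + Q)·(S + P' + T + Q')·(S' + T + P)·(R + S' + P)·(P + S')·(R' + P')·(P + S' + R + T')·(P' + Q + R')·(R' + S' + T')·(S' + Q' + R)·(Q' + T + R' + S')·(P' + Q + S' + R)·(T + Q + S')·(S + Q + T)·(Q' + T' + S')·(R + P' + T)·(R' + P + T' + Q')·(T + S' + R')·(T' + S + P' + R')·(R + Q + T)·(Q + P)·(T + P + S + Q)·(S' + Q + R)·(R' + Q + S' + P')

Suppose S = 1.
The clause (P) is unit, so P = 1.
The clause (R') is unit, so R = 0.
The clause (Q') is unit, so Q = 0.
But (Q) is also a unit clause — contradiction.
So every satisfying assignment has S = False.

False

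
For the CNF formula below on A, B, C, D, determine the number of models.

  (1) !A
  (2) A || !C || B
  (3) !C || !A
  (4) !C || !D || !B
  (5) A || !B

2

There are 2^4 = 16 truth assignments over (A, B, C, D).
Check each against the 5 clauses (columns in the order A, B, C, D):
  F F F F  ✓ satisfies all
  F F F T  ✓ satisfies all
  F F T F  ✗ fails (A || !C || B)
  F F T T  ✗ fails (A || !C || B)
  F T F F  ✗ fails (A || !B)
  F T F T  ✗ fails (A || !B)
  F T T F  ✗ fails (A || !B)
  F T T T  ✗ fails (!C || !D || !B)
  T F F F  ✗ fails (!A)
  T F F T  ✗ fails (!A)
  T F T F  ✗ fails (!A)
  T F T T  ✗ fails (!A)
  T T F F  ✗ fails (!A)
  T T F T  ✗ fails (!A)
  T T T F  ✗ fails (!A)
  T T T T  ✗ fails (!A)
2 of the 16 rows are models.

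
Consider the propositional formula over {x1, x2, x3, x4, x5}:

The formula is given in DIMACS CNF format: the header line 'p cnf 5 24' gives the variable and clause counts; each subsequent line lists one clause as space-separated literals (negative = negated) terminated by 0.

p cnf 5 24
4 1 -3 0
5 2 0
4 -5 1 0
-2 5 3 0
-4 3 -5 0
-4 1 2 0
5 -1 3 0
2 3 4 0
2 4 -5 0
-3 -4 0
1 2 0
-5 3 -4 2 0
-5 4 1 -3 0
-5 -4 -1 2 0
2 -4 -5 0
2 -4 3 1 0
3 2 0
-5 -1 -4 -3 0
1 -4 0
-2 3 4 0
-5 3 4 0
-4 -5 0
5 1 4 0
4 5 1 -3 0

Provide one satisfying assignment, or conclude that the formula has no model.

x1: True,  x2: True,  x3: True,  x4: False,  x5: True

Suppose x5 = True.
The clause (¬x4) is unit, so x4 = False.
The clause (x1) is unit, so x1 = True.
The clause (x2) is unit, so x2 = True.
The clause (x3) is unit, so x3 = True.
Every clause now holds.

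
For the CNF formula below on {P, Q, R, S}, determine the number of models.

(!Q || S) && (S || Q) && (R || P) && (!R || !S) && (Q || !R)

2

There are 2^4 = 16 truth assignments over (P, Q, R, S).
Check each against the 5 clauses (columns in the order P, Q, R, S):
  F F F F  ✗ fails (S || Q)
  F F F T  ✗ fails (R || P)
  F F T F  ✗ fails (S || Q)
  F F T T  ✗ fails (!R || !S)
  F T F F  ✗ fails (!Q || S)
  F T F T  ✗ fails (R || P)
  F T T F  ✗ fails (!Q || S)
  F T T T  ✗ fails (!R || !S)
  T F F F  ✗ fails (S || Q)
  T F F T  ✓ satisfies all
  T F T F  ✗ fails (S || Q)
  T F T T  ✗ fails (!R || !S)
  T T F F  ✗ fails (!Q || S)
  T T F T  ✓ satisfies all
  T T T F  ✗ fails (!Q || S)
  T T T T  ✗ fails (!R || !S)
2 of the 16 rows are models.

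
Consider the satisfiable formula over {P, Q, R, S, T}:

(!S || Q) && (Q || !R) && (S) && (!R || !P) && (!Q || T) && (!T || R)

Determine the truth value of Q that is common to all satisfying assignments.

Suppose Q = false.
(!S) alone gives S = false.
But (S) is also a unit clause — contradiction.
So every satisfying assignment has Q = True.

True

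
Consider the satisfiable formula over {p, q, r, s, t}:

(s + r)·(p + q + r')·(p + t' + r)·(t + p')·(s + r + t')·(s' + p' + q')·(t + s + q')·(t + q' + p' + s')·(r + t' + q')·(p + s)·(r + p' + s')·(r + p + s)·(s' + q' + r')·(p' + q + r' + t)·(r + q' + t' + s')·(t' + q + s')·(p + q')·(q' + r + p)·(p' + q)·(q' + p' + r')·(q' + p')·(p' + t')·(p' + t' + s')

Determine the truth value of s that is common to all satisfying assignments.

Suppose s = 0.
From the singleton clause (r), r = 1.
From the singleton clause (p), p = 1.
From the singleton clause (t), t = 1.
That conflicts with the unit clause (t').
So every satisfying assignment has s = True.

True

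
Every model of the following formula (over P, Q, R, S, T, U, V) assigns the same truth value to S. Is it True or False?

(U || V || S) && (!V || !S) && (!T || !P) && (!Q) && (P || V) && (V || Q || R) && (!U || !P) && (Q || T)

Suppose S = true.
Unit clause (!V) forces V = false.
Unit clause (!Q) forces Q = false.
Unit clause (P) forces P = true.
Unit clause (!T) forces T = false.
Now (T) is unsatisfied and unit — conflict.
So every satisfying assignment has S = False.

False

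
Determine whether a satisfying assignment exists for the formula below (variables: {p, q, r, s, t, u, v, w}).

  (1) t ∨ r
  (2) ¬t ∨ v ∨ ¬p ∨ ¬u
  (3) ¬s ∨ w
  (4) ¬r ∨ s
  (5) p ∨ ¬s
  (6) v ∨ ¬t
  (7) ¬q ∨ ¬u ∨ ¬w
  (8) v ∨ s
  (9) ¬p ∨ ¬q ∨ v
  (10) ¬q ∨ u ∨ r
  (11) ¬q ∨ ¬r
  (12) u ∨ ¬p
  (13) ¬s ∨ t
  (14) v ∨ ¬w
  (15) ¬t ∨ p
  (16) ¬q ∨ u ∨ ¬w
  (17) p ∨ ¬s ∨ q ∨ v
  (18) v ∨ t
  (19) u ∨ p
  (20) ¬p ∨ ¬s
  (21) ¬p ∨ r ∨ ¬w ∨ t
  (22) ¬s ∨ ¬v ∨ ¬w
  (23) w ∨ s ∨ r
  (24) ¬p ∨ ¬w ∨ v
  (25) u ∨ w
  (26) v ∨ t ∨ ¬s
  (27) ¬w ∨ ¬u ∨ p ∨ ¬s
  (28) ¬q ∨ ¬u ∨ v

Yes

Try t = True.
The clause (v) is unit, so v = True.
The clause (p) is unit, so p = True.
The clause (u) is unit, so u = True.
The clause (¬s) is unit, so s = False.
The clause (¬r) is unit, so r = False.
The clause (w) is unit, so w = True.
The clause (¬q) is unit, so q = False.
This assignment satisfies each clause.
A satisfying assignment: p: True; q: False; r: False; s: False; t: True; u: True; v: True; w: True.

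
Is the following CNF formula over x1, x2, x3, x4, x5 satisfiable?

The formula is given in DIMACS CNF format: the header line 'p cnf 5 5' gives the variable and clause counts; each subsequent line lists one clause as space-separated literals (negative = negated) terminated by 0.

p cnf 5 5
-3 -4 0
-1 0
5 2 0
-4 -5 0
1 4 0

From the singleton clause (¬x1), x1 = False.
From the singleton clause (x4), x4 = True.
From the singleton clause (¬x3), x3 = False.
From the singleton clause (¬x5), x5 = False.
From the singleton clause (x2), x2 = True.
This assignment satisfies each clause.
A satisfying assignment: x1: False, x2: True, x3: False, x4: True, x5: False.

Satisfiable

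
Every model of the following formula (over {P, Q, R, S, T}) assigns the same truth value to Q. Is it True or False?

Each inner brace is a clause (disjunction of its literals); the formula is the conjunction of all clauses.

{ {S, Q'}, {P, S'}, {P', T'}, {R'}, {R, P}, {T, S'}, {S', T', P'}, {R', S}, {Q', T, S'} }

False

Suppose Q = 1.
From the singleton clause (S), S = 1.
From the singleton clause (P), P = 1.
From the singleton clause (T'), T = 0.
That conflicts with the unit clause (T).
So every satisfying assignment has Q = False.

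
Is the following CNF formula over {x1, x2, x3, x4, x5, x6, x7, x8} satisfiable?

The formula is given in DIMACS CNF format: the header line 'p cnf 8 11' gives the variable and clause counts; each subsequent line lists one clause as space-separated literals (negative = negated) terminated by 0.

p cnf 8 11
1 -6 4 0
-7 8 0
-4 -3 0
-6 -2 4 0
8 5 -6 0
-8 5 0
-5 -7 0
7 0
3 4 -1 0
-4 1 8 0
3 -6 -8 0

Unit clause (x7) forces x7 = True.
Unit clause (x8) forces x8 = True.
Unit clause (x5) forces x5 = True.
That conflicts with the unit clause (¬x5).
No assignment satisfies every clause.

No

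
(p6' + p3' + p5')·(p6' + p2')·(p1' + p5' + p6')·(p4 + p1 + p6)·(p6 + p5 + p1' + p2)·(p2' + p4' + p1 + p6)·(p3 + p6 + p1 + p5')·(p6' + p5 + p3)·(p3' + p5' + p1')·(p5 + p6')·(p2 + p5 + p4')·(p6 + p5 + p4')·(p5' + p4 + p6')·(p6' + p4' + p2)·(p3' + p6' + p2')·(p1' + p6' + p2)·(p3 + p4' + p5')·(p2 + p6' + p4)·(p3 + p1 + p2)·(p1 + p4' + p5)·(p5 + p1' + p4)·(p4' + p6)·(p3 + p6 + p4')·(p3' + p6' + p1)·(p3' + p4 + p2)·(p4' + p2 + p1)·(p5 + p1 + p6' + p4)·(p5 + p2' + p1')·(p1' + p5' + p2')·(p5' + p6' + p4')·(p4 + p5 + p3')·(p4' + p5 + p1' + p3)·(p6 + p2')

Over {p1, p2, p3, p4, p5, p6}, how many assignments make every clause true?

1

There are 2^6 = 64 truth assignments over (p1, p2, p3, p4, p5, p6).
Split on p1. With p1 = 1, the clauses containing p1 are satisfied and p1' drops from the rest; 1 of the 2^5 = 32 assignments to the other variables satisfy what remains.
With p1 = 0, by the same count on the reduced clause set, 0 assignments work.
(One model: p1=T, p2=F, p3=F, p4=F, p5=T, p6=F.)
Total: 1 + 0 = 1.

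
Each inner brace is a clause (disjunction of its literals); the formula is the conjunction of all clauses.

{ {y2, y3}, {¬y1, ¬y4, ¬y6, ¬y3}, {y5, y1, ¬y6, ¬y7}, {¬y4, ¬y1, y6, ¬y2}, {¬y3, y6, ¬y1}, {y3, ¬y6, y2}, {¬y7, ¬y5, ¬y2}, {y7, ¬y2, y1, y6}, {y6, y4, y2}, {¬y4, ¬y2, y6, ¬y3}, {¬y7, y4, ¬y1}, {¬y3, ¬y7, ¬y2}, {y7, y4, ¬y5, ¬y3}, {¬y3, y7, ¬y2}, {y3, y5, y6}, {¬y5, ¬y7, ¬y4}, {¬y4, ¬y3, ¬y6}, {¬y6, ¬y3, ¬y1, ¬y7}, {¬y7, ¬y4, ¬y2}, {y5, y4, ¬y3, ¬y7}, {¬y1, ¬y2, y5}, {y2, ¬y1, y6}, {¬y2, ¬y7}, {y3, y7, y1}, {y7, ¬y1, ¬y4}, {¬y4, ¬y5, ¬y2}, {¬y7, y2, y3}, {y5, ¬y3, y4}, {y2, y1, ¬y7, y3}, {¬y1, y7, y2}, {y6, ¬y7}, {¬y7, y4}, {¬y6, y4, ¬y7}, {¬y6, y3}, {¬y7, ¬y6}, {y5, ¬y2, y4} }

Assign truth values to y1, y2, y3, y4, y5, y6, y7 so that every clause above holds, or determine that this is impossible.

y1 ↦ False,  y2 ↦ False,  y3 ↦ True,  y4 ↦ True,  y5 ↦ False,  y6 ↦ False,  y7 ↦ False

Branch on y2: set y2 = False.
The clause (y3) is unit, so y3 = True.
Branch on y6: set y6 = False.
The clause (¬y1) is unit, so y1 = False.
The clause (y4) is unit, so y4 = True.
The clause (¬y7) is unit, so y7 = False.
All clauses hold; y5 can take either value.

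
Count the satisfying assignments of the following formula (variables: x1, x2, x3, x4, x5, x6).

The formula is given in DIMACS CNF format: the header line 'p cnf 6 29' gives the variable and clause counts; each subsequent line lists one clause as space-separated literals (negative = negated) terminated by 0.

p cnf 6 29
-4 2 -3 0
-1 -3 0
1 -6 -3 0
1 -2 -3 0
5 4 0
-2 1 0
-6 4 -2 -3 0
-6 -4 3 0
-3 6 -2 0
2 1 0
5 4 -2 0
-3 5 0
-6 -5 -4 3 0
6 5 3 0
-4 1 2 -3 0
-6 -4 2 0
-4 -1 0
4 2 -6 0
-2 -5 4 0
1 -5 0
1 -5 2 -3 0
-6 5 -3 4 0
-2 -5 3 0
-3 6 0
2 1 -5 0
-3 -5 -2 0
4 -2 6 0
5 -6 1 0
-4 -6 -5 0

There are 2^6 = 64 truth assignments over (x1, x2, x3, x4, x5, x6).
Split on x6. With x6 = True, the clauses containing x6 are satisfied and ¬x6 drops from the rest; 0 of the 2^5 = 32 assignments to the other variables satisfy what remains.
With x6 = False, by the same count on the reduced clause set, 1 assignment works.
(One model: x1=T, x2=F, x3=F, x4=F, x5=T, x6=F.)
Total: 0 + 1 = 1.

1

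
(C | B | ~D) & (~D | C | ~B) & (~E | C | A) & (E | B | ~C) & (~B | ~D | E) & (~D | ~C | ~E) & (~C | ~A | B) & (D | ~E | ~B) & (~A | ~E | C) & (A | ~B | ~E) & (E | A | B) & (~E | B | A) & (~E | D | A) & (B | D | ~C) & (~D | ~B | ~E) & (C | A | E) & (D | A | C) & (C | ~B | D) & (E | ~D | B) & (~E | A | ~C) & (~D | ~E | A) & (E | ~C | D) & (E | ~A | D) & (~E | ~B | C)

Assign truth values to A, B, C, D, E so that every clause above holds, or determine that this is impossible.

Try C = 1.
Try E = 1.
Unit clause (~D) forces D = 0.
Unit clause (~B) forces B = 0.
Now (B) is unsatisfied and unit — conflict.
So E must be the other value — set E = 0.
Unit clause (B) forces B = 1.
Unit clause (~D) forces D = 0.
Now (D) is unsatisfied and unit — conflict.
Neither E = 1 nor E = 0 works.
So C must be the other value — set C = 0.
Try B = 1.
Unit clause (~D) forces D = 0.
Now (D) is unsatisfied and unit — conflict.
So B must be the other value — set B = 0.
Unit clause (~D) forces D = 0.
Unit clause (A) forces A = 1.
Unit clause (~E) forces E = 0.
Now (E) is unsatisfied and unit — conflict.
Neither B = 1 nor B = 0 works.
Neither C = 1 nor C = 0 works.

UNSATISFIABLE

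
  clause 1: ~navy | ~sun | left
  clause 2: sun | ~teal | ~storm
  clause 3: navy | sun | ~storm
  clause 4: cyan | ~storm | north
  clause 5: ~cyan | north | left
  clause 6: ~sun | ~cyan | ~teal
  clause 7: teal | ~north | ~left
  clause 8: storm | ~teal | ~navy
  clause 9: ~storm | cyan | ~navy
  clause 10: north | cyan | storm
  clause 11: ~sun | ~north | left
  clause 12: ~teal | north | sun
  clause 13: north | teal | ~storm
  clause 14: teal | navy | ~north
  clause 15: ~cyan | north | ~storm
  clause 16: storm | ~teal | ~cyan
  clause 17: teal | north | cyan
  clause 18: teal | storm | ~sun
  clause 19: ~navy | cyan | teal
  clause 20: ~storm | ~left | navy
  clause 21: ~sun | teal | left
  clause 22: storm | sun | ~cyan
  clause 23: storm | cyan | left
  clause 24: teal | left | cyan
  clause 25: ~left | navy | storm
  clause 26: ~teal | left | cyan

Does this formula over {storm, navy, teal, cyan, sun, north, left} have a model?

Satisfiable

Branch on navy: set navy = 1.
Branch on sun: set sun = 0.
Branch on teal: set teal = 0.
From the singleton clause (cyan), cyan = 1.
From the singleton clause (storm), storm = 1.
From the singleton clause (north), north = 1.
From the singleton clause (~left), left = 0.
Every clause now holds.
A satisfying assignment: storm=1; navy=1; teal=0; cyan=1; sun=0; north=1; left=0.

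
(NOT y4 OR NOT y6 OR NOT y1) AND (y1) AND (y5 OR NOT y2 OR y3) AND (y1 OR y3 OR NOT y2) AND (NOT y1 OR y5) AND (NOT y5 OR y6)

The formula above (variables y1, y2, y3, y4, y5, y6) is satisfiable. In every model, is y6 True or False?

Suppose y6 = false.
Unit clause (y1) forces y1 = true.
Unit clause (y5) forces y5 = true.
That conflicts with the unit clause (NOT y5).
So every satisfying assignment has y6 = True.

True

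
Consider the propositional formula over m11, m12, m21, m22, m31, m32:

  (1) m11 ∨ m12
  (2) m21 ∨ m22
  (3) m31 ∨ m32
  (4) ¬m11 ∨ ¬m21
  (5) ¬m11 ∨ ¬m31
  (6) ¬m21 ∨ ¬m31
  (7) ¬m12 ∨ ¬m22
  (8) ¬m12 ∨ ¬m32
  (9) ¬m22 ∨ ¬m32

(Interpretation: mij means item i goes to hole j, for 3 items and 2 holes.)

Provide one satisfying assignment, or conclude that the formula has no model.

Branch on m11: set m11 = True.
The clause (¬m21) is unit, so m21 = False.
The clause (m22) is unit, so m22 = True.
The clause (¬m31) is unit, so m31 = False.
The clause (m32) is unit, so m32 = True.
That conflicts with the unit clause (¬m32).
Undo m11 and try m11 = False.
The clause (m12) is unit, so m12 = True.
The clause (¬m22) is unit, so m22 = False.
The clause (m21) is unit, so m21 = True.
The clause (¬m31) is unit, so m31 = False.
The clause (m32) is unit, so m32 = True.
That conflicts with the unit clause (¬m32).
Neither m11 = True nor m11 = False works.

UNSATISFIABLE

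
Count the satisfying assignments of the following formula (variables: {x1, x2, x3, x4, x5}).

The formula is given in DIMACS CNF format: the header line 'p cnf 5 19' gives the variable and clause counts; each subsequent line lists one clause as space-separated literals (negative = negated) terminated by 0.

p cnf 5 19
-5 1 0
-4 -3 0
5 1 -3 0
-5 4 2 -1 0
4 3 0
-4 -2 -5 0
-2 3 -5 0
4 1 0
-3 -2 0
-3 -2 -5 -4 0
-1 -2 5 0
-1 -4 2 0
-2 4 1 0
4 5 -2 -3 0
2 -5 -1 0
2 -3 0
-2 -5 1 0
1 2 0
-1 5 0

There are 2^5 = 32 truth assignments over (x1, x2, x3, x4, x5).
Split on x4. With x4 = True, the clauses containing x4 are satisfied and ¬x4 drops from the rest; 1 of the 2^4 = 16 assignments to the other variables satisfy what remains.
With x4 = False, by the same count on the reduced clause set, 0 assignments work.
(One model: x1=F, x2=T, x3=F, x4=T, x5=F.)
Total: 1 + 0 = 1.

1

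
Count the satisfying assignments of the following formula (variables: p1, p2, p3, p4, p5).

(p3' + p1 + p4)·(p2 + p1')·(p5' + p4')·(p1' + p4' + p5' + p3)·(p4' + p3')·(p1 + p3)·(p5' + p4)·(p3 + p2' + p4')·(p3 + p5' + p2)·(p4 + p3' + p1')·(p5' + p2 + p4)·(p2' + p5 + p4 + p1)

1

There are 2^5 = 32 truth assignments over (p1, p2, p3, p4, p5).
Split on p1. With p1 = 1, the clauses containing p1 are satisfied and p1' drops from the rest; 1 of the 2^4 = 16 assignments to the other variables satisfy what remains.
With p1 = 0, by the same count on the reduced clause set, 0 assignments work.
(One model: p1=T, p2=T, p3=F, p4=F, p5=F.)
Total: 1 + 0 = 1.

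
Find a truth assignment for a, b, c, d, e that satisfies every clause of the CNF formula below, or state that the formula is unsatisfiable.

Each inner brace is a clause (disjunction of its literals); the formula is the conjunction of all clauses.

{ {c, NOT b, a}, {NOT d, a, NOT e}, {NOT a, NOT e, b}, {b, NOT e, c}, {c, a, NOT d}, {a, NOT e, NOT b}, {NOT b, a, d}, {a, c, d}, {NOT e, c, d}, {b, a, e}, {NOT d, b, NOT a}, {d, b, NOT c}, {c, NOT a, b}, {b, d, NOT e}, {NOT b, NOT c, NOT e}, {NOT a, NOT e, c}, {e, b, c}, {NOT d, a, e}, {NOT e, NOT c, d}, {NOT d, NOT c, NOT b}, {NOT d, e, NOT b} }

Suppose c = false.
Suppose b = true.
(a) alone gives a = true.
(NOT e) alone gives e = false.
(NOT d) alone gives d = false.
All clauses are satisfied.

a=true; b=true; c=false; d=false; e=false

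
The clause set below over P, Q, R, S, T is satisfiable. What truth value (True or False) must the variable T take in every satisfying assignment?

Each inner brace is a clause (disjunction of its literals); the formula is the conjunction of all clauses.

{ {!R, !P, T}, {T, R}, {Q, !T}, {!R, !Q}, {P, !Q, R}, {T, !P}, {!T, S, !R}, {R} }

Suppose T = true.
Unit clause (Q) forces Q = true.
Unit clause (!R) forces R = false.
But (R) is also a unit clause — contradiction.
So every satisfying assignment has T = False.

False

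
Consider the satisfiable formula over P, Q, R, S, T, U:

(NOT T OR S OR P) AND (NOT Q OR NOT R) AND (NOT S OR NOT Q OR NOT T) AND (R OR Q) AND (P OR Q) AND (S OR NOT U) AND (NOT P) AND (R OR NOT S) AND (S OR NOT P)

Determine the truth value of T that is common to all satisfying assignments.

Suppose T = true.
Unit clause (NOT P) forces P = false.
Unit clause (S) forces S = true.
Unit clause (NOT Q) forces Q = false.
That conflicts with the unit clause (Q).
So every satisfying assignment has T = False.

False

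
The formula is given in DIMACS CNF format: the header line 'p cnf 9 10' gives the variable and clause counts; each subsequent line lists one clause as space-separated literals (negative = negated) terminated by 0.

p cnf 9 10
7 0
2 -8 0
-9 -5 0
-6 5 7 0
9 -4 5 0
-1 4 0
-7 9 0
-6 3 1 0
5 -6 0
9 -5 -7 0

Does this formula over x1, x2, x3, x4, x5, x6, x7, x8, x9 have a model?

The clause (x7) is unit, so x7 = True.
The clause (x9) is unit, so x9 = True.
The clause (¬x5) is unit, so x5 = False.
The clause (¬x6) is unit, so x6 = False.
Try x2 = False.
The clause (¬x8) is unit, so x8 = False.
Try x1 = False.
All clauses hold; x3, x4 can take either value.
A satisfying assignment: x1=False, x2=False, x3=False, x4=True, x5=False, x6=False, x7=True, x8=False, x9=True.

Yes, satisfiable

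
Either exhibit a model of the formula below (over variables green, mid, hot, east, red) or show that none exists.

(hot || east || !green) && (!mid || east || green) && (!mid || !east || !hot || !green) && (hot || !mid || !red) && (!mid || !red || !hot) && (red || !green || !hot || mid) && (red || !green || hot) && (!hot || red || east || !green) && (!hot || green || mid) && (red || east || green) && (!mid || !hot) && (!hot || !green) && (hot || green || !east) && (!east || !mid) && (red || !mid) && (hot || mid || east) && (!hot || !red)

Suppose mid = false.
Suppose hot = false.
From the singleton clause (east), east = true.
From the singleton clause (green), green = true.
From the singleton clause (red), red = true.
This assignment satisfies each clause.

green=true,  mid=false,  hot=false,  east=true,  red=true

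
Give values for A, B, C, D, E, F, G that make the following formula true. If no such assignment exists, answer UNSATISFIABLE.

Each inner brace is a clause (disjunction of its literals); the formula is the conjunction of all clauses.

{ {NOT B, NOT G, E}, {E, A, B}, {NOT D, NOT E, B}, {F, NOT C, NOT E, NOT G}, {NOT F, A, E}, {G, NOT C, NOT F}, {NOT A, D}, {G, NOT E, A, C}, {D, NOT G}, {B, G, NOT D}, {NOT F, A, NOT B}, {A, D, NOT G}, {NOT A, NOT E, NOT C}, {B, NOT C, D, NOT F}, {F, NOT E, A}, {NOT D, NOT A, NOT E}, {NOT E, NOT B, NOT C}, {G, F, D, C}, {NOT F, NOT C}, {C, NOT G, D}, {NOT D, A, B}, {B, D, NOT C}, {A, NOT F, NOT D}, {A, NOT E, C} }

Try A = true.
The clause (D) is unit, so D = true.
The clause (NOT E) is unit, so E = false.
Try B = true.
The clause (NOT G) is unit, so G = false.
Try C = false.
No clause remains; F is free.

A: true, B: true, C: false, D: true, E: false, F: true, G: false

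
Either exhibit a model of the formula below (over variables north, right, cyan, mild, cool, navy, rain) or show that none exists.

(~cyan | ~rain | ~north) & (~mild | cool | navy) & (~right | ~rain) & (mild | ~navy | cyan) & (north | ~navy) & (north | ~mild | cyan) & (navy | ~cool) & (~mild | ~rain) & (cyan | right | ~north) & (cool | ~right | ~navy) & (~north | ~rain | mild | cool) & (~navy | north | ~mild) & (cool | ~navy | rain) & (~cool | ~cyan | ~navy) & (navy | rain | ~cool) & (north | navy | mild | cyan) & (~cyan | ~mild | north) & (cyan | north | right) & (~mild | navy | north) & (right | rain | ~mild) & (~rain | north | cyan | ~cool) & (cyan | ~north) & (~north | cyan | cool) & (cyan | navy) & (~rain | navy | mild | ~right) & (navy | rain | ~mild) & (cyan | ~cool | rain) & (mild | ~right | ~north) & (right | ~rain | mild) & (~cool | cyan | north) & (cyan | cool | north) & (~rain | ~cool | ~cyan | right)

Case right = 1:
The clause (~rain) is unit, so rain = 0.
Case north = 0:
The clause (~navy) is unit, so navy = 0.
The clause (~cool) is unit, so cool = 0.
The clause (~mild) is unit, so mild = 0.
The clause (cyan) is unit, so cyan = 1.
Every clause now holds.

north=0, right=1, cyan=1, mild=0, cool=0, navy=0, rain=0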